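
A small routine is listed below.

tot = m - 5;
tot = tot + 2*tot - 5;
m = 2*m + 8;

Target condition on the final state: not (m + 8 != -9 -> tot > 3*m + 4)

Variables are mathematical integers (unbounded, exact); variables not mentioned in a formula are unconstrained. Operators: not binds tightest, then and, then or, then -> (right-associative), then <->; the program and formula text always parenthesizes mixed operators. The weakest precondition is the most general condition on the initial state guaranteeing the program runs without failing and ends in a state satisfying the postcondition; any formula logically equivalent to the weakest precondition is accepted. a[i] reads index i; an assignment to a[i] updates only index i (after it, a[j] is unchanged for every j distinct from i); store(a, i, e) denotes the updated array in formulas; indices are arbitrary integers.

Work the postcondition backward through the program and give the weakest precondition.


Working backward. After the program, the postcondition not (m + 8 != -9 -> tot > 3*m + 4) must hold; in canonical form it is not (m != -17 -> tot > 3*m + 4).
Before m := 2*m + 8: not (2*m != -25 -> tot > 6*m + 28)
Before tot := tot + 2*tot - 5: not (2*m != -25 -> 3*tot > 6*m + 33)
Before tot := m - 5: not (2*m != -25 -> 3*m < -48)
Answer: WP = not (2*m != -25 -> 3*m < -48)


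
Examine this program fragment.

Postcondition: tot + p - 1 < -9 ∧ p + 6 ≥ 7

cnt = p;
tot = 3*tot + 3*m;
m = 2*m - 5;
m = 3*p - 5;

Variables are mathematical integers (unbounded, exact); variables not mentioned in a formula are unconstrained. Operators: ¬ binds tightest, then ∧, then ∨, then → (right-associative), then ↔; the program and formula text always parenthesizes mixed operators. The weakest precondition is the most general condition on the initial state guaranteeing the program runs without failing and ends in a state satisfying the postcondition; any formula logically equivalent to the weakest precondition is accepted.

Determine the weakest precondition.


Working backward. After the program, the postcondition tot + p - 1 < -9 ∧ p + 6 ≥ 7 must hold; in canonical form it is p + tot < -8 ∧ p ≥ 1.
Before m := 3*p - 5: p + tot < -8 ∧ p ≥ 1
Before m := 2*m - 5: p + tot < -8 ∧ p ≥ 1
Before tot := 3*tot + 3*m: 3*m + p + 3*tot < -8 ∧ p ≥ 1
Before cnt := p: 3*m + p + 3*tot < -8 ∧ p ≥ 1
Answer: WP = 3*m + p + 3*tot < -8 ∧ p ≥ 1


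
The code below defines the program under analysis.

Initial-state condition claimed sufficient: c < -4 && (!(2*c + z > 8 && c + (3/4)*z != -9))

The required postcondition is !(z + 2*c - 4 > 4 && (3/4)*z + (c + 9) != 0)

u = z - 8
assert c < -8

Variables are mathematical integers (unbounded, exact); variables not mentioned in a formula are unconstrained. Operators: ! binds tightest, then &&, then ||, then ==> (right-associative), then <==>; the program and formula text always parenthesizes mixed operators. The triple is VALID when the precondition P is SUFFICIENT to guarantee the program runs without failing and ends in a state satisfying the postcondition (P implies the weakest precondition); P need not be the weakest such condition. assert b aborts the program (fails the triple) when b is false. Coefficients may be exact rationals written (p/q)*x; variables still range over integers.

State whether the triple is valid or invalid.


Working backward. After the program, the postcondition !(z + 2*c - 4 > 4 && (3/4)*z + (c + 9) != 0) must hold; in canonical form it is !(2*c + z > 8 && c + (3/4)*z != -9).
Before assert c < -8: c < -8 && (!(2*c + z > 8 && c + (3/4)*z != -9))
Before u := z - 8: c < -8 && (!(2*c + z > 8 && c + (3/4)*z != -9))
The weakest precondition is c < -8 && (!(2*c + z > 8 && c + (3/4)*z != -9)).
Check whether c < -4 && (!(2*c + z > 8 && c + (3/4)*z != -9)) implies it.
Countermodel: at the initial state c = -7, z = -3, the precondition holds but the weakest precondition fails.
Answer: invalid


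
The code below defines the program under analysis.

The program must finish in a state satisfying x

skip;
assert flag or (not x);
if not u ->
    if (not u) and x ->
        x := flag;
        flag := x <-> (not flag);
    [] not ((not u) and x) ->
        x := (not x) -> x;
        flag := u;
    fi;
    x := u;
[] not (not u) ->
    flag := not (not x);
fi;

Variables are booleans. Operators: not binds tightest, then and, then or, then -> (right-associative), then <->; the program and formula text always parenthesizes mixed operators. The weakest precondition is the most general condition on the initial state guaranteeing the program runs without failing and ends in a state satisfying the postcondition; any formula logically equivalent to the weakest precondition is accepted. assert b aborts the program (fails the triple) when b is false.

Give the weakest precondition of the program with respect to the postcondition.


Working backward. After the program, x must hold.
Then branch requires (((not u) and x) -> u) and ((not ((not u) and x)) -> u); else branch requires x.
Before the if: ((not u) -> ((((not u) and x) -> u) and ((not ((not u) and x)) -> u))) and (u -> x)
Before assert flag or (not x): (flag or (not x)) and ((not u) -> ((((not u) and x) -> u) and ((not ((not u) and x)) -> u))) and (u -> x)
Before skip: (flag or (not x)) and ((not u) -> ((((not u) and x) -> u) and ((not ((not u) and x)) -> u))) and (u -> x)
Answer: WP = (flag or (not x)) and ((not u) -> ((((not u) and x) -> u) and ((not ((not u) and x)) -> u))) and (u -> x)


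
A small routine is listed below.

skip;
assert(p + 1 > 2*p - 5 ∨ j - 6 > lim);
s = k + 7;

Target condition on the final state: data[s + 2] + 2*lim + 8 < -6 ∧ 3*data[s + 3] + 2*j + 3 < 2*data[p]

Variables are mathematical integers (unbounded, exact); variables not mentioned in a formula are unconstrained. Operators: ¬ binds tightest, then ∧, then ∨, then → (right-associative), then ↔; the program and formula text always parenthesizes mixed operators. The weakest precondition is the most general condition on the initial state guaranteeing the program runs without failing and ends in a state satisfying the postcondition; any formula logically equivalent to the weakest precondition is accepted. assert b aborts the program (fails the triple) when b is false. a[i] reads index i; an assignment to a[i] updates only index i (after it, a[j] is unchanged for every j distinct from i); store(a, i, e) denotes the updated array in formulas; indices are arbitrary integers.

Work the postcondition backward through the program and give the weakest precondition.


Working backward. After the program, the postcondition data[s + 2] + 2*lim + 8 < -6 ∧ 3*data[s + 3] + 2*j + 3 < 2*data[p] must hold; in canonical form it is data[s + 2] + 2*lim < -14 ∧ 3*data[s + 3] + 2*j < 2*data[p] - 3.
Before s := k + 7: data[k + 9] + 2*lim < -14 ∧ 3*data[k + 10] + 2*j < 2*data[p] - 3
Before assert p + 1 > 2*p - 5 ∨ j - 6 > lim: (p < 6 ∨ j > lim + 6) ∧ data[k + 9] + 2*lim < -14 ∧ 3*data[k + 10] + 2*j < 2*data[p] - 3
Before skip: (p < 6 ∨ j > lim + 6) ∧ data[k + 9] + 2*lim < -14 ∧ 3*data[k + 10] + 2*j < 2*data[p] - 3
Answer: WP = (p < 6 ∨ j > lim + 6) ∧ data[k + 9] + 2*lim < -14 ∧ 3*data[k + 10] + 2*j < 2*data[p] - 3


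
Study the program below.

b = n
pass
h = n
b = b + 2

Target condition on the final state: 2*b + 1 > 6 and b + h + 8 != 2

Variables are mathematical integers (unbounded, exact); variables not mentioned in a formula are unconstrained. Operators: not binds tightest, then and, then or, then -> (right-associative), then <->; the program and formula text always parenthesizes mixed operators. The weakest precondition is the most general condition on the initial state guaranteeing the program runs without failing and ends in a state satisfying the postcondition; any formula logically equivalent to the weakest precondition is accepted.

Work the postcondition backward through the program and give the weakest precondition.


Working backward. After the program, the postcondition 2*b + 1 > 6 and b + h + 8 != 2 must hold; in canonical form it is 2*b > 5 and b + h != -6.
Before b := b + 2: 2*b > 1 and b + h != -8
Before h := n: 2*b > 1 and b + n != -8
Before skip: 2*b > 1 and b + n != -8
Before b := n: 2*n > 1 and 2*n != -8
Answer: WP = 2*n > 1 and 2*n != -8


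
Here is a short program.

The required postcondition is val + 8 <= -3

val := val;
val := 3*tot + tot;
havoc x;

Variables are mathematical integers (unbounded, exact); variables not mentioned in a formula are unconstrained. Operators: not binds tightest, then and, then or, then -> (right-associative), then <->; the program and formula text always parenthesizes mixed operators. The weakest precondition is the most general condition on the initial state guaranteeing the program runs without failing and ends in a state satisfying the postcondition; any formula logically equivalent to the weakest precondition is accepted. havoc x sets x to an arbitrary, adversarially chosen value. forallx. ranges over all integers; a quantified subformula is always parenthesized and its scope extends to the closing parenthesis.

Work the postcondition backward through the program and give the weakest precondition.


Working backward. After the program, the postcondition val + 8 <= -3 must hold; in canonical form it is val <= -11.
Before havoc x: val <= -11
Before val := 3*tot + tot: 4*tot <= -11
Before val := val: 4*tot <= -11
Answer: WP = 4*tot <= -11


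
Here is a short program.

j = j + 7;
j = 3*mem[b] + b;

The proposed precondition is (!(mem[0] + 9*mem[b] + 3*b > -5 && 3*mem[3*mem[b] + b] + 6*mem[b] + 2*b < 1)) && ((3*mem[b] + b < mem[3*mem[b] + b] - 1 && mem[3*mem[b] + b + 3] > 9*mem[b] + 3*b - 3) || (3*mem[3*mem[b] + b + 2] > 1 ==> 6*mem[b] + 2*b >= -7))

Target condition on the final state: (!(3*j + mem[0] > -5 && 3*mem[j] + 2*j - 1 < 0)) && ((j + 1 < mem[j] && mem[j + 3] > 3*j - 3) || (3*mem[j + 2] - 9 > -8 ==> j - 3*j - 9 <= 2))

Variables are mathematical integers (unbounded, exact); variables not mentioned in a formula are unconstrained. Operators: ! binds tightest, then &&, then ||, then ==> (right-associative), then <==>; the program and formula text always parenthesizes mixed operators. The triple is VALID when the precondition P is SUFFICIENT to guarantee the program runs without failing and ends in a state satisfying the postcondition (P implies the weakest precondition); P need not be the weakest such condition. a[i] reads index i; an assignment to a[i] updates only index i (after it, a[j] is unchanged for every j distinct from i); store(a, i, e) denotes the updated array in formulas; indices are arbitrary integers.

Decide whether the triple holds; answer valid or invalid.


Working backward. After the program, the postcondition (!(3*j + mem[0] > -5 && 3*mem[j] + 2*j - 1 < 0)) && ((j + 1 < mem[j] && mem[j + 3] > 3*j - 3) || (3*mem[j + 2] - 9 > -8 ==> j - 3*j - 9 <= 2)) must hold; in canonical form it is (!(mem[0] + 3*j > -5 && 3*mem[j] + 2*j < 1)) && ((j < mem[j] - 1 && mem[j + 3] > 3*j - 3) || (3*mem[j + 2] > 1 ==> 2*j >= -11)).
Before j := 3*mem[b] + b: (!(mem[0] + 9*mem[b] + 3*b > -5 && 3*mem[3*mem[b] + b] + 6*mem[b] + 2*b < 1)) && ((3*mem[b] + b < mem[3*mem[b] + b] - 1 && mem[3*mem[b] + b + 3] > 9*mem[b] + 3*b - 3) || (3*mem[3*mem[b] + b + 2] > 1 ==> 6*mem[b] + 2*b >= -11))
Before j := j + 7: (!(mem[0] + 9*mem[b] + 3*b > -5 && 3*mem[3*mem[b] + b] + 6*mem[b] + 2*b < 1)) && ((3*mem[b] + b < mem[3*mem[b] + b] - 1 && mem[3*mem[b] + b + 3] > 9*mem[b] + 3*b - 3) || (3*mem[3*mem[b] + b + 2] > 1 ==> 6*mem[b] + 2*b >= -11))
The weakest precondition is (!(mem[0] + 9*mem[b] + 3*b > -5 && 3*mem[3*mem[b] + b] + 6*mem[b] + 2*b < 1)) && ((3*mem[b] + b < mem[3*mem[b] + b] - 1 && mem[3*mem[b] + b + 3] > 9*mem[b] + 3*b - 3) || (3*mem[3*mem[b] + b + 2] > 1 ==> 6*mem[b] + 2*b >= -11)).
Check whether (!(mem[0] + 9*mem[b] + 3*b > -5 && 3*mem[3*mem[b] + b] + 6*mem[b] + 2*b < 1)) && ((3*mem[b] + b < mem[3*mem[b] + b] - 1 && mem[3*mem[b] + b + 3] > 9*mem[b] + 3*b - 3) || (3*mem[3*mem[b] + b + 2] > 1 ==> 6*mem[b] + 2*b >= -7)) implies it.
Every state satisfying the precondition satisfies the weakest precondition: the implication holds.
Answer: valid


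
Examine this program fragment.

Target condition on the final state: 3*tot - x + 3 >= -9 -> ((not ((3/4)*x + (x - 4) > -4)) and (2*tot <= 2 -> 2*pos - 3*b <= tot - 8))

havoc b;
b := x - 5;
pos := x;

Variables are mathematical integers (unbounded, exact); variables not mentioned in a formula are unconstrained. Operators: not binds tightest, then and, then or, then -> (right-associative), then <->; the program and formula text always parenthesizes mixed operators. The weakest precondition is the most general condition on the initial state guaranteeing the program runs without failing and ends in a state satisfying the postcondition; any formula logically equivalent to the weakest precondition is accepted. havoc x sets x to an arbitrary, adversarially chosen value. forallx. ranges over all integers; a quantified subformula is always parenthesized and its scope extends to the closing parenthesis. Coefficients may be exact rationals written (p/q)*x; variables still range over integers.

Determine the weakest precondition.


Working backward. After the program, the postcondition 3*tot - x + 3 >= -9 -> ((not ((3/4)*x + (x - 4) > -4)) and (2*tot <= 2 -> 2*pos - 3*b <= tot - 8)) must hold; in canonical form it is 3*tot >= x - 12 -> ((not ((7/4)*x > 0)) and (2*tot <= 2 -> 2*pos <= 3*b + tot - 8)).
Before pos := x: 3*tot >= x - 12 -> ((not ((7/4)*x > 0)) and (2*tot <= 2 -> 2*x <= 3*b + tot - 8))
Before b := x - 5: 3*tot >= x - 12 -> ((not ((7/4)*x > 0)) and (2*tot <= 2 -> tot + x >= 23))
Before havoc b: 3*tot >= x - 12 -> ((not ((7/4)*x > 0)) and (2*tot <= 2 -> tot + x >= 23))
Answer: WP = 3*tot >= x - 12 -> ((not ((7/4)*x > 0)) and (2*tot <= 2 -> tot + x >= 23))


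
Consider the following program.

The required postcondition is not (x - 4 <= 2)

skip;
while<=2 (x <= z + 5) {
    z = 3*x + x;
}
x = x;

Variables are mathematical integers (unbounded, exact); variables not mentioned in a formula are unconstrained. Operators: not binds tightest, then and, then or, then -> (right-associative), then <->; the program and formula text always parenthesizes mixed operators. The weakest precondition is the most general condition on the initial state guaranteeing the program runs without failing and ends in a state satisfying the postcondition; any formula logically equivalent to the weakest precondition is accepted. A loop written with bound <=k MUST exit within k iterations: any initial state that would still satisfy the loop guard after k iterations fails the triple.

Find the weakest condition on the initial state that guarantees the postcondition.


Working backward. After the program, the postcondition not (x - 4 <= 2) must hold; in canonical form it is not (x <= 6).
Before x := x: not (x <= 6)
Before the loop (bound <=2), unroll the exhaustion recursion (WP_0 = exit-now case; WP_j = one more guarded iteration, up to j = 2):
  WP_0: (not (x <= z + 5)) and (not (x <= 6))
  WP_1: (x <= z + 5 -> ((not (3*x >= -5)) and (not (x <= 6)))) and ((not (x <= z + 5)) -> (not (x <= 6)))
  WP_2: (x <= z + 5 -> ((3*x >= -5 -> ((not (3*x >= -5)) and (not (x <= 6)))) and ((not (3*x >= -5)) -> (not (x <= 6))))) and ((not (x <= z + 5)) -> (not (x <= 6)))
So before the loop: (x <= z + 5 -> ((3*x >= -5 -> ((not (3*x >= -5)) and (not (x <= 6)))) and ((not (3*x >= -5)) -> (not (x <= 6))))) and ((not (x <= z + 5)) -> (not (x <= 6)))
Before skip: (x <= z + 5 -> ((3*x >= -5 -> ((not (3*x >= -5)) and (not (x <= 6)))) and ((not (3*x >= -5)) -> (not (x <= 6))))) and ((not (x <= z + 5)) -> (not (x <= 6)))
Answer: WP = (x <= z + 5 -> ((3*x >= -5 -> ((not (3*x >= -5)) and (not (x <= 6)))) and ((not (3*x >= -5)) -> (not (x <= 6))))) and ((not (x <= z + 5)) -> (not (x <= 6)))


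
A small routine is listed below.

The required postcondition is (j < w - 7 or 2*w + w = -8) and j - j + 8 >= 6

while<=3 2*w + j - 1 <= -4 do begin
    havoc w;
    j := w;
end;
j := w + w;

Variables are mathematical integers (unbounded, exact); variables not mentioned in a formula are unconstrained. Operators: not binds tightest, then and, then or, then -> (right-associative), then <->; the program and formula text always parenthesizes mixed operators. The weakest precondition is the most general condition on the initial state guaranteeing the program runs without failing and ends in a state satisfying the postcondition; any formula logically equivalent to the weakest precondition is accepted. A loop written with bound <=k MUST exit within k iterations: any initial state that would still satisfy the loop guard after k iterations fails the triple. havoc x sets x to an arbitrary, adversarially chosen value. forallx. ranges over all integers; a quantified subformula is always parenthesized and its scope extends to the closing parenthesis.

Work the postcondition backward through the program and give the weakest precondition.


Working backward. After the program, the postcondition (j < w - 7 or 2*w + w = -8) and j - j + 8 >= 6 must hold; in canonical form it is j < w - 7 or 3*w = -8.
Before j := w + w: w < -7 or 3*w = -8
Before the loop (bound <=3), unroll the exhaustion recursion (WP_0 = exit-now case; WP_j = one more guarded iteration, up to j = 3):
  WP_0: (not (j + 2*w <= -3)) and (w < -7 or 3*w = -8)
  WP_1: (j + 2*w <= -3 -> (forall w_1. ((not (3*w_1 <= -3)) and (w_1 < -7 or 3*w_1 = -8)))) and ((not (j + 2*w <= -3)) -> (w < -7 or 3*w = -8))
  WP_2: (j + 2*w <= -3 -> (forall w_2. ((3*w_2 <= -3 -> (forall w_1. ((not (3*w_1 <= -3)) and (w_1 < -7 or 3*w_1 = -8)))) and ((not (3*w_2 <= -3)) -> (w_2 < -7 or 3*w_2 = -8))))) and ((not (j + 2*w <= -3)) -> (w < -7 or 3*w = -8))
  WP_3: (j + 2*w <= -3 -> (forall w_3. ((3*w_3 <= -3 -> (forall w_2. ((3*w_2 <= -3 -> (forall w_1. ((not (3*w_1 <= -3)) and (w_1 < -7 or 3*w_1 = -8)))) and ((not (3*w_2 <= -3)) -> (w_2 < -7 or 3*w_2 = -8))))) and ((not (3*w_3 <= -3)) -> (w_3 < -7 or 3*w_3 = -8))))) and ((not (j + 2*w <= -3)) -> (w < -7 or 3*w = -8))
So before the loop: (j + 2*w <= -3 -> (forall w_3. ((3*w_3 <= -3 -> (forall w_2. ((3*w_2 <= -3 -> (forall w_1. ((not (3*w_1 <= -3)) and (w_1 < -7 or 3*w_1 = -8)))) and ((not (3*w_2 <= -3)) -> (w_2 < -7 or 3*w_2 = -8))))) and ((not (3*w_3 <= -3)) -> (w_3 < -7 or 3*w_3 = -8))))) and ((not (j + 2*w <= -3)) -> (w < -7 or 3*w = -8))
Answer: WP = (j + 2*w <= -3 -> (forall w_3. ((3*w_3 <= -3 -> (forall w_2. ((3*w_2 <= -3 -> (forall w_1. ((not (3*w_1 <= -3)) and (w_1 < -7 or 3*w_1 = -8)))) and ((not (3*w_2 <= -3)) -> (w_2 < -7 or 3*w_2 = -8))))) and ((not (3*w_3 <= -3)) -> (w_3 < -7 or 3*w_3 = -8))))) and ((not (j + 2*w <= -3)) -> (w < -7 or 3*w = -8))


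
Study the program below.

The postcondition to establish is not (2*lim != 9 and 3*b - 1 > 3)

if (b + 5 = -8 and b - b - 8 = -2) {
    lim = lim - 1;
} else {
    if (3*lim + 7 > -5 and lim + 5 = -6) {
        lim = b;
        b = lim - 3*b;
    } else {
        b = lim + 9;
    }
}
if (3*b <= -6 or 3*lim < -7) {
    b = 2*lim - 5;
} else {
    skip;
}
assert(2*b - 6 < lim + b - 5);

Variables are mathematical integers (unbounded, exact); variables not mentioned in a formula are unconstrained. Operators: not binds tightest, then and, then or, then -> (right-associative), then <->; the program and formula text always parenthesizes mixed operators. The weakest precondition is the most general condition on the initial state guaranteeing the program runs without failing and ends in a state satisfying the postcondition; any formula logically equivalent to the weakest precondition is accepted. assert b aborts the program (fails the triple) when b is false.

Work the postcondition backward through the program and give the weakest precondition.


Working backward. After the program, the postcondition not (2*lim != 9 and 3*b - 1 > 3) must hold; in canonical form it is not (2*lim != 9 and 3*b > 4).
Before assert 2*b - 6 < lim + b - 5: b < lim + 1 and (not (2*lim != 9 and 3*b > 4))
Then branch requires lim < 6 and (not (2*lim != 9 and 6*lim > 19)); else branch requires b < lim + 1 and (not (2*lim != 9 and 3*b > 4)).
Before the if: ((3*b <= -6 or 3*lim < -7) -> (lim < 6 and (not (2*lim != 9 and 6*lim > 19)))) and ((not (3*b <= -6 or 3*lim < -7)) -> (b < lim + 1 and (not (2*lim != 9 and 3*b > 4))))
Then branch requires ((3*b <= -6 or 3*lim < -4) -> (lim < 7 and (not (2*lim != 11 and 6*lim > 25)))) and ((not (3*b <= -6 or 3*lim < -4)) -> (b < lim and (not (2*lim != 11 and 3*b > 4)))); else branch requires ((3*lim > -12 and lim = -11) -> (((6*b >= 6 or 3*b < -7) -> (b < 6 and (not (2*b != 9 and 6*b > 19)))) and ((not (6*b >= 6 or 3*b < -7)) -> (3*b > -1 and (not (2*b != 9 and 6*b < -4)))))) and ((not (3*lim > -12 and lim = -11)) -> (((3*lim <= -33 or 3*lim < -7) -> (lim < 6 and (not (2*lim != 9 and 6*lim > 19)))) and (3*lim <= -33 or 3*lim < -7))).
Before the if: ((3*lim > -12 and lim = -11) -> (((6*b >= 6 or 3*b < -7) -> (b < 6 and (not (2*b != 9 and 6*b > 19)))) and ((not (6*b >= 6 or 3*b < -7)) -> (3*b > -1 and (not (2*b != 9 and 6*b < -4)))))) and ((not (3*lim > -12 and lim = -11)) -> (((3*lim <= -33 or 3*lim < -7) -> (lim < 6 and (not (2*lim != 9 and 6*lim > 19)))) and (3*lim <= -33 or 3*lim < -7)))
Answer: WP = ((3*lim > -12 and lim = -11) -> (((6*b >= 6 or 3*b < -7) -> (b < 6 and (not (2*b != 9 and 6*b > 19)))) and ((not (6*b >= 6 or 3*b < -7)) -> (3*b > -1 and (not (2*b != 9 and 6*b < -4)))))) and ((not (3*lim > -12 and lim = -11)) -> (((3*lim <= -33 or 3*lim < -7) -> (lim < 6 and (not (2*lim != 9 and 6*lim > 19)))) and (3*lim <= -33 or 3*lim < -7)))


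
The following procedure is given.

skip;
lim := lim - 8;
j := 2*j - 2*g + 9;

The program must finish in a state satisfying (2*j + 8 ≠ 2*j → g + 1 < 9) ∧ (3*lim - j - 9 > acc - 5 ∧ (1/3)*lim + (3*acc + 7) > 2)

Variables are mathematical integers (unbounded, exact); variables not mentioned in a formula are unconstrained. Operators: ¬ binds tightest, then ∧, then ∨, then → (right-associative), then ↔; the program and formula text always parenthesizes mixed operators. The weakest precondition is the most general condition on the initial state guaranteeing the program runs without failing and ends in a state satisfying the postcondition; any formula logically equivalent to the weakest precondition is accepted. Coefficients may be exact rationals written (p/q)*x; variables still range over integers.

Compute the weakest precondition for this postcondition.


Working backward. After the program, the postcondition (2*j + 8 ≠ 2*j → g + 1 < 9) ∧ (3*lim - j - 9 > acc - 5 ∧ (1/3)*lim + (3*acc + 7) > 2) must hold; in canonical form it is g < 8 ∧ 3*lim > acc + j + 4 ∧ 3*acc + (1/3)*lim > -5.
Before j := 2*j - 2*g + 9: g < 8 ∧ 2*g + 3*lim > acc + 2*j + 13 ∧ 3*acc + (1/3)*lim > -5
Before lim := lim - 8: g < 8 ∧ 2*g + 3*lim > acc + 2*j + 37 ∧ 3*acc + (1/3)*lim > -7/3
Before skip: g < 8 ∧ 2*g + 3*lim > acc + 2*j + 37 ∧ 3*acc + (1/3)*lim > -7/3
Answer: WP = g < 8 ∧ 2*g + 3*lim > acc + 2*j + 37 ∧ 3*acc + (1/3)*lim > -7/3


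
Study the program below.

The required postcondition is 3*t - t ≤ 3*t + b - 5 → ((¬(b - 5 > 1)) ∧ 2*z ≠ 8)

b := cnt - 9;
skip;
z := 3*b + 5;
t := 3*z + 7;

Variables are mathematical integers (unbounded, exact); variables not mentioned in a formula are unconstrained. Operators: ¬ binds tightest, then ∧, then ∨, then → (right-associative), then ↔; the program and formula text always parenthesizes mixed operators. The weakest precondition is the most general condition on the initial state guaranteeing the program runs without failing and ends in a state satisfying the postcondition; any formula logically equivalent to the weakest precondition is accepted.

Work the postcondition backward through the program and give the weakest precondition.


Working backward. After the program, the postcondition 3*t - t ≤ 3*t + b - 5 → ((¬(b - 5 > 1)) ∧ 2*z ≠ 8) must hold; in canonical form it is b + t ≥ 5 → ((¬(b > 6)) ∧ 2*z ≠ 8).
Before t := 3*z + 7: b + 3*z ≥ -2 → ((¬(b > 6)) ∧ 2*z ≠ 8)
Before z := 3*b + 5: 10*b ≥ -17 → ((¬(b > 6)) ∧ 6*b ≠ -2)
Before skip: 10*b ≥ -17 → ((¬(b > 6)) ∧ 6*b ≠ -2)
Before b := cnt - 9: 10*cnt ≥ 73 → ((¬(cnt > 15)) ∧ 6*cnt ≠ 52)
Answer: WP = 10*cnt ≥ 73 → ((¬(cnt > 15)) ∧ 6*cnt ≠ 52)


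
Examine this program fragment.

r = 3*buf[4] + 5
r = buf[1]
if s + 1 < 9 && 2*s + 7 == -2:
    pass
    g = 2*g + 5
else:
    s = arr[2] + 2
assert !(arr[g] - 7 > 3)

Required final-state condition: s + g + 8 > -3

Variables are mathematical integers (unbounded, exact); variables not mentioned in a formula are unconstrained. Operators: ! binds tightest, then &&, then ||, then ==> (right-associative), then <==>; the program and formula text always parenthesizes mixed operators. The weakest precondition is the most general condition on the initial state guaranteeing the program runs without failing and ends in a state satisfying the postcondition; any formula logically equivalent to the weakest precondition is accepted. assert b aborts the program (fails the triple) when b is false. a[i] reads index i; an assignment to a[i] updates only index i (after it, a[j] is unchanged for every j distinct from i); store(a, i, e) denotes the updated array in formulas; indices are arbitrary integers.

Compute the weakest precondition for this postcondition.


Working backward. After the program, the postcondition s + g + 8 > -3 must hold; in canonical form it is g + s > -11.
Before assert !(arr[g] - 7 > 3): (!(arr[g] > 10)) && g + s > -11
Then branch requires (!(arr[2*g + 5] > 10)) && 2*g + s > -16; else branch requires (!(arr[g] > 10)) && arr[2] + g > -13.
Before the if: ((s < 8 && 2*s == -9) ==> ((!(arr[2*g + 5] > 10)) && 2*g + s > -16)) && ((!(s < 8 && 2*s == -9)) ==> ((!(arr[g] > 10)) && arr[2] + g > -13))
Before r := buf[1]: ((s < 8 && 2*s == -9) ==> ((!(arr[2*g + 5] > 10)) && 2*g + s > -16)) && ((!(s < 8 && 2*s == -9)) ==> ((!(arr[g] > 10)) && arr[2] + g > -13))
Before r := 3*buf[4] + 5: ((s < 8 && 2*s == -9) ==> ((!(arr[2*g + 5] > 10)) && 2*g + s > -16)) && ((!(s < 8 && 2*s == -9)) ==> ((!(arr[g] > 10)) && arr[2] + g > -13))
Answer: WP = ((s < 8 && 2*s == -9) ==> ((!(arr[2*g + 5] > 10)) && 2*g + s > -16)) && ((!(s < 8 && 2*s == -9)) ==> ((!(arr[g] > 10)) && arr[2] + g > -13))


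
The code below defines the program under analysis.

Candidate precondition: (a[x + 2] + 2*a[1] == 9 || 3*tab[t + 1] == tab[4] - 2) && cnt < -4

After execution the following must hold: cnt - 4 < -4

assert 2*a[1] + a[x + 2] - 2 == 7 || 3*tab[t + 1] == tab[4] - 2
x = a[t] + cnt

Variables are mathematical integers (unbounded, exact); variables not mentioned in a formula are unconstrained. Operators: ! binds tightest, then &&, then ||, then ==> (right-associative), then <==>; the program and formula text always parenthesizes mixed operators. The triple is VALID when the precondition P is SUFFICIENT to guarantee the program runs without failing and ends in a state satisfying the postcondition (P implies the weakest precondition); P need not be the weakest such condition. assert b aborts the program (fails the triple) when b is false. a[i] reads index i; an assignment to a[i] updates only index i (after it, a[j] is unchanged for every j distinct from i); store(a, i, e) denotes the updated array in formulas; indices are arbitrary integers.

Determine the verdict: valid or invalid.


Working backward. After the program, the postcondition cnt - 4 < -4 must hold; in canonical form it is cnt < 0.
Before x := a[t] + cnt: cnt < 0
Before assert 2*a[1] + a[x + 2] - 2 == 7 || 3*tab[t + 1] == tab[4] - 2: (a[x + 2] + 2*a[1] == 9 || 3*tab[t + 1] == tab[4] - 2) && cnt < 0
The weakest precondition is (a[x + 2] + 2*a[1] == 9 || 3*tab[t + 1] == tab[4] - 2) && cnt < 0.
Check whether (a[x + 2] + 2*a[1] == 9 || 3*tab[t + 1] == tab[4] - 2) && cnt < -4 implies it.
Every state satisfying the precondition satisfies the weakest precondition: the implication holds.
Answer: valid


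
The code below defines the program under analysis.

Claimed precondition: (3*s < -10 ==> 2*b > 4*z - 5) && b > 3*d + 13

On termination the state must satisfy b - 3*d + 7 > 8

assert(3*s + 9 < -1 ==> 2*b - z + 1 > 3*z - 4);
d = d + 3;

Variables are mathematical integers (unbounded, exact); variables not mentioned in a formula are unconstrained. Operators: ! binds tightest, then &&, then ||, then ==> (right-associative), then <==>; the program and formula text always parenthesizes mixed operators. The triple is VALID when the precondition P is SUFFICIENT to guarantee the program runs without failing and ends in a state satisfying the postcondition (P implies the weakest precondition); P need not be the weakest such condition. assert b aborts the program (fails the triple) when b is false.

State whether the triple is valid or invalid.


Working backward. After the program, the postcondition b - 3*d + 7 > 8 must hold; in canonical form it is b > 3*d + 1.
Before d := d + 3: b > 3*d + 10
Before assert 3*s + 9 < -1 ==> 2*b - z + 1 > 3*z - 4: (3*s < -10 ==> 2*b > 4*z - 5) && b > 3*d + 10
The weakest precondition is (3*s < -10 ==> 2*b > 4*z - 5) && b > 3*d + 10.
Check whether (3*s < -10 ==> 2*b > 4*z - 5) && b > 3*d + 13 implies it.
Every state satisfying the precondition satisfies the weakest precondition: the implication holds.
Answer: valid


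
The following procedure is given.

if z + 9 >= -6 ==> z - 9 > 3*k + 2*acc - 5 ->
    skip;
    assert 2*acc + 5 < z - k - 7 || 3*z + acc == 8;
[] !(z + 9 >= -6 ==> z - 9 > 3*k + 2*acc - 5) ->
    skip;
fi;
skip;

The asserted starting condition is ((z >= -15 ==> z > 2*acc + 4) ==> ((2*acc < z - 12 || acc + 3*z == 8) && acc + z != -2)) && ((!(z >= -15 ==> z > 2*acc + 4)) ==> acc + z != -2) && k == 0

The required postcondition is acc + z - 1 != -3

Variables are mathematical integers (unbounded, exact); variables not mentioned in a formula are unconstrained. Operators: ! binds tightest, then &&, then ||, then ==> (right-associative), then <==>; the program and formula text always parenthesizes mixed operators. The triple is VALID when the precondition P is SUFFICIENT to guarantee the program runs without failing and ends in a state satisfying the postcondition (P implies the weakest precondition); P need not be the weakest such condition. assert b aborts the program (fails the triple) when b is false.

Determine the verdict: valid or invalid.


Working backward. After the program, the postcondition acc + z - 1 != -3 must hold; in canonical form it is acc + z != -2.
Before skip: acc + z != -2
Then branch requires (2*acc + k < z - 12 || acc + 3*z == 8) && acc + z != -2; else branch requires acc + z != -2.
Before the if: ((z >= -15 ==> z > 2*acc + 3*k + 4) ==> ((2*acc + k < z - 12 || acc + 3*z == 8) && acc + z != -2)) && ((!(z >= -15 ==> z > 2*acc + 3*k + 4)) ==> acc + z != -2)
The weakest precondition is ((z >= -15 ==> z > 2*acc + 3*k + 4) ==> ((2*acc + k < z - 12 || acc + 3*z == 8) && acc + z != -2)) && ((!(z >= -15 ==> z > 2*acc + 3*k + 4)) ==> acc + z != -2).
Check whether ((z >= -15 ==> z > 2*acc + 4) ==> ((2*acc < z - 12 || acc + 3*z == 8) && acc + z != -2)) && ((!(z >= -15 ==> z > 2*acc + 4)) ==> acc + z != -2) && k == 0 implies it.
Every state satisfying the precondition satisfies the weakest precondition: the implication holds.
Answer: valid


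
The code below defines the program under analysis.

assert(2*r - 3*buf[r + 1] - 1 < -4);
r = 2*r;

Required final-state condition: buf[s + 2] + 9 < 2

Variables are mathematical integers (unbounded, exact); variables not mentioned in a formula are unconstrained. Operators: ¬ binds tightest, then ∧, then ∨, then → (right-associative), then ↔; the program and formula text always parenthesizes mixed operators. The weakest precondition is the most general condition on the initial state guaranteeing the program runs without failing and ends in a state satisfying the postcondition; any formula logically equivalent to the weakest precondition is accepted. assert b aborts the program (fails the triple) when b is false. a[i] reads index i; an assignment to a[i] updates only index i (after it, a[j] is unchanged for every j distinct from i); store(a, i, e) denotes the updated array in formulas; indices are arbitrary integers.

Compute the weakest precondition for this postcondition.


Working backward. After the program, the postcondition buf[s + 2] + 9 < 2 must hold; in canonical form it is buf[s + 2] < -7.
Before r := 2*r: buf[s + 2] < -7
Before assert 2*r - 3*buf[r + 1] - 1 < -4: 2*r < 3*buf[r + 1] - 3 ∧ buf[s + 2] < -7
Answer: WP = 2*r < 3*buf[r + 1] - 3 ∧ buf[s + 2] < -7


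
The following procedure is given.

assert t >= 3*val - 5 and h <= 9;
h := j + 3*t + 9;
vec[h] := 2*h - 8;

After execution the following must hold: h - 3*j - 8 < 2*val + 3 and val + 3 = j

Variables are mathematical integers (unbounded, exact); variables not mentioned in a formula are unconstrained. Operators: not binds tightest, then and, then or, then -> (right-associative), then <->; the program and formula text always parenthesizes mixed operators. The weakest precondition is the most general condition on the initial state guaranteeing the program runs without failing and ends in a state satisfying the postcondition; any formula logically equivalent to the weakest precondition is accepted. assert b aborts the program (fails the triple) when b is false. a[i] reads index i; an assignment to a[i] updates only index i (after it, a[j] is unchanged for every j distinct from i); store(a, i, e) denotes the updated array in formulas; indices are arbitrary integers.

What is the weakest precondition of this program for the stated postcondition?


Working backward. After the program, the postcondition h - 3*j - 8 < 2*val + 3 and val + 3 = j must hold; in canonical form it is h < 3*j + 2*val + 11 and val = j - 3.
Before vec[h] := 2*h - 8: h < 3*j + 2*val + 11 and val = j - 3
Before h := j + 3*t + 9: 3*t < 2*j + 2*val + 2 and val = j - 3
Before assert t >= 3*val - 5 and h <= 9: t >= 3*val - 5 and h <= 9 and 3*t < 2*j + 2*val + 2 and val = j - 3
Answer: WP = t >= 3*val - 5 and h <= 9 and 3*t < 2*j + 2*val + 2 and val = j - 3


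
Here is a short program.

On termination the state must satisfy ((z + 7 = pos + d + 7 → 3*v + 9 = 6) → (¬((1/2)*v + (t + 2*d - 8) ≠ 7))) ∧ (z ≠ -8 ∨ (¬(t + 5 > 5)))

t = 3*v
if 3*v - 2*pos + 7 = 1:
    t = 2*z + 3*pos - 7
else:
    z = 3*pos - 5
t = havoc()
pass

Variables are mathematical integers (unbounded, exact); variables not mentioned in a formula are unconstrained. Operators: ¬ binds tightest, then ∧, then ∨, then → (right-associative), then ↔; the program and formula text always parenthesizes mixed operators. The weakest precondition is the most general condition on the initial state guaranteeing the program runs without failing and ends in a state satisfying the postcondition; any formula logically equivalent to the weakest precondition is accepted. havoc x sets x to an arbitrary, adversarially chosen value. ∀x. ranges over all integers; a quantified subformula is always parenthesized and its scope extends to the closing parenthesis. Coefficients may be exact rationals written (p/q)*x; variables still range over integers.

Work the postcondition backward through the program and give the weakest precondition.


Working backward. After the program, the postcondition ((z + 7 = pos + d + 7 → 3*v + 9 = 6) → (¬((1/2)*v + (t + 2*d - 8) ≠ 7))) ∧ (z ≠ -8 ∨ (¬(t + 5 > 5))) must hold; in canonical form it is ((z = d + pos → 3*v = -3) → (¬(2*d + t + (1/2)*v ≠ 15))) ∧ (z ≠ -8 ∨ (¬(t > 0))).
Before skip: ((z = d + pos → 3*v = -3) → (¬(2*d + t + (1/2)*v ≠ 15))) ∧ (z ≠ -8 ∨ (¬(t > 0)))
Before havoc t: ∀t_1. (((z = d + pos → 3*v = -3) → (¬(2*d + t_1 + (1/2)*v ≠ 15))) ∧ (z ≠ -8 ∨ (¬(t_1 > 0))))
Then branch requires ∀t_1. (((z = d + pos → 3*v = -3) → (¬(2*d + t_1 + (1/2)*v ≠ 15))) ∧ (z ≠ -8 ∨ (¬(t_1 > 0)))); else branch requires ∀t_1. (((2*pos = d + 5 → 3*v = -3) → (¬(2*d + t_1 + (1/2)*v ≠ 15))) ∧ (3*pos ≠ -3 ∨ (¬(t_1 > 0)))).
Before the if: (3*v = 2*pos - 6 → (∀t_1. (((z = d + pos → 3*v = -3) → (¬(2*d + t_1 + (1/2)*v ≠ 15))) ∧ (z ≠ -8 ∨ (¬(t_1 > 0)))))) ∧ ((¬(3*v = 2*pos - 6)) → (∀t_1. (((2*pos = d + 5 → 3*v = -3) → (¬(2*d + t_1 + (1/2)*v ≠ 15))) ∧ (3*pos ≠ -3 ∨ (¬(t_1 > 0))))))
Before t := 3*v: (3*v = 2*pos - 6 → (∀t_1. (((z = d + pos → 3*v = -3) → (¬(2*d + t_1 + (1/2)*v ≠ 15))) ∧ (z ≠ -8 ∨ (¬(t_1 > 0)))))) ∧ ((¬(3*v = 2*pos - 6)) → (∀t_1. (((2*pos = d + 5 → 3*v = -3) → (¬(2*d + t_1 + (1/2)*v ≠ 15))) ∧ (3*pos ≠ -3 ∨ (¬(t_1 > 0))))))
Answer: WP = (3*v = 2*pos - 6 → (∀t_1. (((z = d + pos → 3*v = -3) → (¬(2*d + t_1 + (1/2)*v ≠ 15))) ∧ (z ≠ -8 ∨ (¬(t_1 > 0)))))) ∧ ((¬(3*v = 2*pos - 6)) → (∀t_1. (((2*pos = d + 5 → 3*v = -3) → (¬(2*d + t_1 + (1/2)*v ≠ 15))) ∧ (3*pos ≠ -3 ∨ (¬(t_1 > 0))))))


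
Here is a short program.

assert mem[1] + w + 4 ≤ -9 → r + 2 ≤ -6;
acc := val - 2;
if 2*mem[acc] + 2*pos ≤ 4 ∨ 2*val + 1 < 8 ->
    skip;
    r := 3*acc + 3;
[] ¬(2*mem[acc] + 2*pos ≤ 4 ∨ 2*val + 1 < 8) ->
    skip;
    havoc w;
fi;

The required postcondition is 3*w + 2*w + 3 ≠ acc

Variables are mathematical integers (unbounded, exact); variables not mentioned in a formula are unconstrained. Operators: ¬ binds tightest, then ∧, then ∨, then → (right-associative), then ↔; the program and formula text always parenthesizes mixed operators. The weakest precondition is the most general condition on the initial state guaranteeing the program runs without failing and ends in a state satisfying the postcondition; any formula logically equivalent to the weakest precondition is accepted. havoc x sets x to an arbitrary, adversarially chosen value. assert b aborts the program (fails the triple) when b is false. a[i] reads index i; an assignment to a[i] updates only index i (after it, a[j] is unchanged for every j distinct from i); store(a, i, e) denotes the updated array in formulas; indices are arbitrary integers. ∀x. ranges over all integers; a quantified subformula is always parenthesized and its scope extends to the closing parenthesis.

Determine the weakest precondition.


Working backward. After the program, the postcondition 3*w + 2*w + 3 ≠ acc must hold; in canonical form it is 5*w ≠ acc - 3.
Then branch requires 5*w ≠ acc - 3; else branch requires ∀w_1. 5*w_1 ≠ acc - 3.
Before the if: ((2*mem[acc] + 2*pos ≤ 4 ∨ 2*val < 7) → 5*w ≠ acc - 3) ∧ ((¬(2*mem[acc] + 2*pos ≤ 4 ∨ 2*val < 7)) → (∀w_1. 5*w_1 ≠ acc - 3))
Before acc := val - 2: ((2*mem[val - 2] + 2*pos ≤ 4 ∨ 2*val < 7) → 5*w ≠ val - 5) ∧ ((¬(2*mem[val - 2] + 2*pos ≤ 4 ∨ 2*val < 7)) → (∀w_1. 5*w_1 ≠ val - 5))
Before assert mem[1] + w + 4 ≤ -9 → r + 2 ≤ -6: (mem[1] + w ≤ -13 → r ≤ -8) ∧ ((2*mem[val - 2] + 2*pos ≤ 4 ∨ 2*val < 7) → 5*w ≠ val - 5) ∧ ((¬(2*mem[val - 2] + 2*pos ≤ 4 ∨ 2*val < 7)) → (∀w_1. 5*w_1 ≠ val - 5))
Answer: WP = (mem[1] + w ≤ -13 → r ≤ -8) ∧ ((2*mem[val - 2] + 2*pos ≤ 4 ∨ 2*val < 7) → 5*w ≠ val - 5) ∧ ((¬(2*mem[val - 2] + 2*pos ≤ 4 ∨ 2*val < 7)) → (∀w_1. 5*w_1 ≠ val - 5))


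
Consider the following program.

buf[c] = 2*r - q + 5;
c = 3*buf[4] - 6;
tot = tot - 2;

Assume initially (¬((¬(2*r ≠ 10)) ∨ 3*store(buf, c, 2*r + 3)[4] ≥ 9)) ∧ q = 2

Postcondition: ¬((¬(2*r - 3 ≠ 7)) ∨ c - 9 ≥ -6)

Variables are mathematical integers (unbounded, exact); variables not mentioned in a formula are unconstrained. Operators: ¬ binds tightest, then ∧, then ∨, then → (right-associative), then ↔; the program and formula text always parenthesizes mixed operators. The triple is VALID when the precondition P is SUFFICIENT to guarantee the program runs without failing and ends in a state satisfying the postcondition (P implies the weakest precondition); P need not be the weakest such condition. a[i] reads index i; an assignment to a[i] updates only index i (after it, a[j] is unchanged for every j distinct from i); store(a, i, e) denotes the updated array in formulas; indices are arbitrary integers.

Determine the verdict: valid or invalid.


Working backward. After the program, the postcondition ¬((¬(2*r - 3 ≠ 7)) ∨ c - 9 ≥ -6) must hold; in canonical form it is ¬((¬(2*r ≠ 10)) ∨ c ≥ 3).
Before tot := tot - 2: ¬((¬(2*r ≠ 10)) ∨ c ≥ 3)
Before c := 3*buf[4] - 6: ¬((¬(2*r ≠ 10)) ∨ 3*buf[4] ≥ 9)
Before buf[c] := 2*r - q + 5: ¬((¬(2*r ≠ 10)) ∨ 3*store(buf, c, -q + 2*r + 5)[4] ≥ 9)
The weakest precondition is ¬((¬(2*r ≠ 10)) ∨ 3*store(buf, c, -q + 2*r + 5)[4] ≥ 9).
Check whether (¬((¬(2*r ≠ 10)) ∨ 3*store(buf, c, 2*r + 3)[4] ≥ 9)) ∧ q = 2 implies it.
Every state satisfying the precondition satisfies the weakest precondition: the implication holds.
Answer: valid
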